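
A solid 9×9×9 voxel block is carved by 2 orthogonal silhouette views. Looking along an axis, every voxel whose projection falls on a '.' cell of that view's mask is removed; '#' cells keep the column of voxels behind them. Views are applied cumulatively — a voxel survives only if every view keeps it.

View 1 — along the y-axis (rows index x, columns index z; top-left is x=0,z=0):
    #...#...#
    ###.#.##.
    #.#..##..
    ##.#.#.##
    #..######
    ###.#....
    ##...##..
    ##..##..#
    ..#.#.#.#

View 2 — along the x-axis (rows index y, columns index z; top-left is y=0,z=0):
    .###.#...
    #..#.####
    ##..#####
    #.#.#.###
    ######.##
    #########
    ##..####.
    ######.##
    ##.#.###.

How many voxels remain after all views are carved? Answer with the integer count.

initial block: 9^3 = 729
step 1: project along y, AND mask (43/81) → |grid| = 387
step 2: project along x, AND mask (60/81) → |grid| = 291

remaining voxels: 291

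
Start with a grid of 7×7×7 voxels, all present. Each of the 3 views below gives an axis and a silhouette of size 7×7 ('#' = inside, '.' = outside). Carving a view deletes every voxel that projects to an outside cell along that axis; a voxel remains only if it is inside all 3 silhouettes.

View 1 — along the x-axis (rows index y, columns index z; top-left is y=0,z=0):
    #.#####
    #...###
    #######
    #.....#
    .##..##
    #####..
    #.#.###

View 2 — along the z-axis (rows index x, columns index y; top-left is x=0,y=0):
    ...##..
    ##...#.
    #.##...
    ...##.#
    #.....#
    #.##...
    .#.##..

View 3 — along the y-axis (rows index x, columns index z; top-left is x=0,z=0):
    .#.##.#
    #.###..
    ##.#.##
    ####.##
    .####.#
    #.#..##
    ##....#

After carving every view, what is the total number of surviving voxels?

remaining voxels: 57

full grid |V| = 343
carve view 1 (along x, YZ-mask fill 33/49): 231 voxels remain
carve view 2 (along z, XY-mask fill 19/49): 83 voxels remain
carve view 3 (along y, XZ-mask fill 31/49): 57 voxels remain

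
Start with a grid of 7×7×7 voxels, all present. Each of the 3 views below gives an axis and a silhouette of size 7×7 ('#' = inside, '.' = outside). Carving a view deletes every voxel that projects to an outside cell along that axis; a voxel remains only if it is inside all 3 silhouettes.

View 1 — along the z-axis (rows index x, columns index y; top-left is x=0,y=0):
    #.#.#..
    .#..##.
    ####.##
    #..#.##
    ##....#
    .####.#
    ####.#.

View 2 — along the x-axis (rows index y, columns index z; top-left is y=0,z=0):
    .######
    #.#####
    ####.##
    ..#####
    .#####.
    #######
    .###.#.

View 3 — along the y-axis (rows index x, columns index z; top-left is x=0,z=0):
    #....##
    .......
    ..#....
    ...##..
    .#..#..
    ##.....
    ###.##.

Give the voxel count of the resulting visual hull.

|visual hull| = 48

start: 7×7×7 = 343 voxels
  1. axis=2 (XY plane), |mask|=29  ⇒  voxels=203
  2. axis=0 (YZ plane), |mask|=39  ⇒  voxels=163
  3. axis=1 (XZ plane), |mask|=15  ⇒  voxels=48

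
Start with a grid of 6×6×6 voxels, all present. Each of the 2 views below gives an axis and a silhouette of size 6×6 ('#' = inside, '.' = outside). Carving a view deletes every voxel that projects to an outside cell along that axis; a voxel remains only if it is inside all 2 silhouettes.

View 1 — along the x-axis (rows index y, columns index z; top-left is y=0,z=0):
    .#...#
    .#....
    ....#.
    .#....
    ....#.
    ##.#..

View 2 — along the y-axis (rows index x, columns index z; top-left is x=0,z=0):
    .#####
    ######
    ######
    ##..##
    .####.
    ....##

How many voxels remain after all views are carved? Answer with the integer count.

44 voxels

initial block: 6^3 = 216
after view 1 [x-axis, 9 of 36 cells solid] → remaining = 54
after view 2 [y-axis, 27 of 36 cells solid] → remaining = 44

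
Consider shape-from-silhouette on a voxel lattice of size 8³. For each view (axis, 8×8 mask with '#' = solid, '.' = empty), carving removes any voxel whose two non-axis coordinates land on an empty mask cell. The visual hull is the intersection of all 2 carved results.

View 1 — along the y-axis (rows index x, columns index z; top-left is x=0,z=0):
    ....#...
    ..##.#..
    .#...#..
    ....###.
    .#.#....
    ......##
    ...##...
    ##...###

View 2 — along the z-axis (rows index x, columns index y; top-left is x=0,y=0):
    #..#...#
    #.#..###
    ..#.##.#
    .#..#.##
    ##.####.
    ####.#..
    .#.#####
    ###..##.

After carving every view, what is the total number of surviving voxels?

voxel count = 97

full grid |V| = 512
[1] y-view keeps 20 columns → grid now 160
[2] z-view keeps 38 columns → grid now 97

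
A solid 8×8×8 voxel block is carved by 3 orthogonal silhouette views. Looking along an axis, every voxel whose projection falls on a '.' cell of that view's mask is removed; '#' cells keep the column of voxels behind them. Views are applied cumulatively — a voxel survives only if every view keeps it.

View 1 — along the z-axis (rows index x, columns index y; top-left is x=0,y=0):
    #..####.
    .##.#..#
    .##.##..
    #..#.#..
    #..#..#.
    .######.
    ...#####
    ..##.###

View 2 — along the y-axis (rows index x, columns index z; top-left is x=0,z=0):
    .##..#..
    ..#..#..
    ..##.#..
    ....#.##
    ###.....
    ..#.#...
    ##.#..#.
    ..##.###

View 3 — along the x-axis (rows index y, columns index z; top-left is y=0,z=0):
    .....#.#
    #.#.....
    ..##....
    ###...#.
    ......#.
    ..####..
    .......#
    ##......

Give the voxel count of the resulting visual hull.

39 voxels

before carving: 512 voxels (8×8×8)
  1. axis=2 (XY plane), |mask|=35  ⇒  voxels=280
  2. axis=1 (XZ plane), |mask|=25  ⇒  voxels=110
  3. axis=0 (YZ plane), |mask|=18  ⇒  voxels=39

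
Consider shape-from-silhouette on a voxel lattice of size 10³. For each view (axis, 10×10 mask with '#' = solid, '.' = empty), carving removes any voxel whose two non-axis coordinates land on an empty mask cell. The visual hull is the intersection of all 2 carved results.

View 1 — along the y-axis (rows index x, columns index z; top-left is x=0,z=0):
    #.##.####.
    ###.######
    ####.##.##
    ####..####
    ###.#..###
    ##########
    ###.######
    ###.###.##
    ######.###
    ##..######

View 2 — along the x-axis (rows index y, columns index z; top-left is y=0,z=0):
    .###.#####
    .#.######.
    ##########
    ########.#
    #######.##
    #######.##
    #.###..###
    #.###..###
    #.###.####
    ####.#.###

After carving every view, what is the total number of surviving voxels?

677 voxels

initial block: 10^3 = 1000
V1 y: intersect with XZ mask (83 set) -- 830 left
V2 x: intersect with YZ mask (82 set) -- 677 left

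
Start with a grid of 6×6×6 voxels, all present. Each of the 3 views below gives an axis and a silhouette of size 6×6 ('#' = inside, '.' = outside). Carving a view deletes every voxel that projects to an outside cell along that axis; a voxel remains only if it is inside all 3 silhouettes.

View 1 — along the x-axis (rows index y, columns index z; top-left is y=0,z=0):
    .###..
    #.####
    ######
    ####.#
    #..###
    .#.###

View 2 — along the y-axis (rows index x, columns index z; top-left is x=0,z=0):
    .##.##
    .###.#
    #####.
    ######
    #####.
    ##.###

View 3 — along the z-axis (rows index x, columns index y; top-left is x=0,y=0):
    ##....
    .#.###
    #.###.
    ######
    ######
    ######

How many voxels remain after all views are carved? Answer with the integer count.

initial block: 6^3 = 216
  1. axis=0 (YZ plane), |mask|=27  ⇒  voxels=162
  2. axis=1 (XZ plane), |mask|=29  ⇒  voxels=130
  3. axis=2 (XY plane), |mask|=28  ⇒  voxels=104

remaining voxels: 104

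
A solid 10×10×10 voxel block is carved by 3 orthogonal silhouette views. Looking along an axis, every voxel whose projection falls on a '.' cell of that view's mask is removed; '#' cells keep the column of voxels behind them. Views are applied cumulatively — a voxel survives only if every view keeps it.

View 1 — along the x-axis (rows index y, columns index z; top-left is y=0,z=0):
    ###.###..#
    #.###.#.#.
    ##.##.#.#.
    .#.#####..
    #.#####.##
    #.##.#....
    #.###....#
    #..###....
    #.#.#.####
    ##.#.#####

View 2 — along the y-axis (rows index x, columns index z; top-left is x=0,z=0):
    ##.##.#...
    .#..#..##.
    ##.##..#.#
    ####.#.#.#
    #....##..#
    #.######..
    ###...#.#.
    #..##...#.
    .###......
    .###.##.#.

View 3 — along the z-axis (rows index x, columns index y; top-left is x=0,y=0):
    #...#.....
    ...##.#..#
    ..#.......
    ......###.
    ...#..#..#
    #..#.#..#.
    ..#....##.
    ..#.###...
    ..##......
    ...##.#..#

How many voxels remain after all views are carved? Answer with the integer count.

101 voxels

start: 10×10×10 = 1000 voxels
[1] x-view keeps 61 columns → grid now 610
[2] y-view keeps 51 columns → grid now 323
[3] z-view keeps 30 columns → grid now 101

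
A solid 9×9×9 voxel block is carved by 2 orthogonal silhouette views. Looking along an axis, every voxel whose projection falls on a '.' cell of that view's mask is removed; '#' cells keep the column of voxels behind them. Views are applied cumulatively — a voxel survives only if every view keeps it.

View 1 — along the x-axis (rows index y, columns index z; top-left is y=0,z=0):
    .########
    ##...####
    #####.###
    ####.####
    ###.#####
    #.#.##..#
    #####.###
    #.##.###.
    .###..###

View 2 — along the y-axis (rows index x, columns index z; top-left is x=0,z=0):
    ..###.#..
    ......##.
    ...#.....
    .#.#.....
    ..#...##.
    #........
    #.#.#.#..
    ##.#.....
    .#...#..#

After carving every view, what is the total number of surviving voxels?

remaining voxels: 162

start: 9×9×9 = 729 voxels
V1 x: intersect with YZ mask (63 set) -- 567 left
V2 y: intersect with XZ mask (23 set) -- 162 left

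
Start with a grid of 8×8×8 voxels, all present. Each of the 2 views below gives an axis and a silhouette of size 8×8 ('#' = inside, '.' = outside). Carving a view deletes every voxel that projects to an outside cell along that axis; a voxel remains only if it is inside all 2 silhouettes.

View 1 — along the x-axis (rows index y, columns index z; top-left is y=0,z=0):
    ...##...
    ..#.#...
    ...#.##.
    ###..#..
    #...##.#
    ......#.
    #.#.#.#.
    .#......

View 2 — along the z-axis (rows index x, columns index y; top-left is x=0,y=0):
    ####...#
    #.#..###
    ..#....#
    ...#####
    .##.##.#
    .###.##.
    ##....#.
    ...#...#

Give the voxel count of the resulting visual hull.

|visual hull| = 79

start: 8×8×8 = 512 voxels
  1. axis=0 (YZ plane), |mask|=21  ⇒  voxels=168
  2. axis=2 (XY plane), |mask|=32  ⇒  voxels=79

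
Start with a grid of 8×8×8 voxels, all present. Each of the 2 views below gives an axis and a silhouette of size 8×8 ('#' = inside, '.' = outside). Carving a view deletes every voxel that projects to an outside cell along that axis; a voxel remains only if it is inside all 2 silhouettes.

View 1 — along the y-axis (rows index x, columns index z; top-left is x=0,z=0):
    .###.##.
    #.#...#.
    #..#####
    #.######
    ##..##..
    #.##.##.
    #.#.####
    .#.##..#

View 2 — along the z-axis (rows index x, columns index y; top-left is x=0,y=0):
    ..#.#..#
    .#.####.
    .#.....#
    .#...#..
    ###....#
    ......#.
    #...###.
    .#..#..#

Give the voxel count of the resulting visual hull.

start: 8×8×8 = 512 voxels
[1] y-view keeps 40 columns → grid now 320
[2] z-view keeps 24 columns → grid now 113

113 voxels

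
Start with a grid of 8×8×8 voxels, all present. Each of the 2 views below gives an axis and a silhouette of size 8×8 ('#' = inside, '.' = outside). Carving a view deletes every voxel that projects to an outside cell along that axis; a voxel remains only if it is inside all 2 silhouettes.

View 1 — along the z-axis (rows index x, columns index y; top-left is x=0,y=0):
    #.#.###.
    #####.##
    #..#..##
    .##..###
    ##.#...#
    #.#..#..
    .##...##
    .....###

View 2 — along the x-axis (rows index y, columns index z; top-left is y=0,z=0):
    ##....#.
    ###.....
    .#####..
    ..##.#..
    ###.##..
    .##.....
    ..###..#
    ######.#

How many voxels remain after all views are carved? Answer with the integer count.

before carving: 512 voxels (8×8×8)
  1. axis=2 (XY plane), |mask|=35  ⇒  voxels=280
  2. axis=0 (YZ plane), |mask|=32  ⇒  voxels=145

remaining voxels: 145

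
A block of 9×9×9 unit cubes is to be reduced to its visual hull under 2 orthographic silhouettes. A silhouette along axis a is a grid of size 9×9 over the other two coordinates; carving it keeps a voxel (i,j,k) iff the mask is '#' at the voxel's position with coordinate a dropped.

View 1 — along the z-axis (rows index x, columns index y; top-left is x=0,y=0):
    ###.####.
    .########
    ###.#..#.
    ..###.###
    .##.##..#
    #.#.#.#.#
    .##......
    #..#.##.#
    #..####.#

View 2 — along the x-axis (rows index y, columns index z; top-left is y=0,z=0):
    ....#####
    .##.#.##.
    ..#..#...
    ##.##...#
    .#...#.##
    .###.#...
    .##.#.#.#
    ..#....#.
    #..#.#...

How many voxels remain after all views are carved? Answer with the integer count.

|visual hull| = 188

initial block: 9^3 = 729
carve view 1 (along z, XY-mask fill 49/81): 441 voxels remain
carve view 2 (along x, YZ-mask fill 35/81): 188 voxels remain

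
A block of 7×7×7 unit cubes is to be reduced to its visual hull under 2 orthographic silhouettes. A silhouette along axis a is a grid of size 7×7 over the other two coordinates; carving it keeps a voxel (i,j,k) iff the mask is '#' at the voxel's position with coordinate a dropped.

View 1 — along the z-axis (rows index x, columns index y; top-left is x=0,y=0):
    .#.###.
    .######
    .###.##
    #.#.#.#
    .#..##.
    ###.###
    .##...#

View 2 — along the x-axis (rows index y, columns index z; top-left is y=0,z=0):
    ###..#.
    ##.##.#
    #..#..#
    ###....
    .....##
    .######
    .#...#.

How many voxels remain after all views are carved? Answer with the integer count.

full grid |V| = 343
carve view 1 (along z, XY-mask fill 31/49): 217 voxels remain
carve view 2 (along x, YZ-mask fill 25/49): 112 voxels remain

voxel count = 112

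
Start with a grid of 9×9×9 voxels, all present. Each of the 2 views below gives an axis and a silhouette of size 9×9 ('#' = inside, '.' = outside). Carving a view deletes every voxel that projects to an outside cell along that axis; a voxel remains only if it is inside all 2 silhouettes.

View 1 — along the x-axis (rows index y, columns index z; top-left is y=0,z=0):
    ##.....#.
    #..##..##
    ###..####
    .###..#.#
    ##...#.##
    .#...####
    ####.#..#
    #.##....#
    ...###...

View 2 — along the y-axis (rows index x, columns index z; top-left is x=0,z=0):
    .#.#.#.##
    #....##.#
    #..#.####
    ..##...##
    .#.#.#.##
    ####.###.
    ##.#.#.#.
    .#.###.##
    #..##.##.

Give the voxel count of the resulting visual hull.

remaining voxels: 241

full grid |V| = 729
step 1: project along x, AND mask (43/81) → |grid| = 387
step 2: project along y, AND mask (47/81) → |grid| = 241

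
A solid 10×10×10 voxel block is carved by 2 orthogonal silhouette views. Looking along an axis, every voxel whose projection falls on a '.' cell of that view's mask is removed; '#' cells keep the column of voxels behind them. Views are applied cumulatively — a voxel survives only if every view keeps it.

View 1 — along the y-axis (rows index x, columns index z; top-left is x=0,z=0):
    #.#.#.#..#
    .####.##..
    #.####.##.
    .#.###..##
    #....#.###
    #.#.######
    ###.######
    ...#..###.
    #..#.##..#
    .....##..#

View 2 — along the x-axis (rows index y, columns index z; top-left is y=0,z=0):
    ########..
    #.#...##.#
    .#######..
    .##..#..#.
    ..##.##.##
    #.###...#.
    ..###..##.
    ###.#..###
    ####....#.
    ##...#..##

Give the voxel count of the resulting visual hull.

before carving: 1000 voxels (10×10×10)
  1. axis=1 (XZ plane), |mask|=58  ⇒  voxels=580
  2. axis=0 (YZ plane), |mask|=57  ⇒  voxels=322

remaining voxels: 322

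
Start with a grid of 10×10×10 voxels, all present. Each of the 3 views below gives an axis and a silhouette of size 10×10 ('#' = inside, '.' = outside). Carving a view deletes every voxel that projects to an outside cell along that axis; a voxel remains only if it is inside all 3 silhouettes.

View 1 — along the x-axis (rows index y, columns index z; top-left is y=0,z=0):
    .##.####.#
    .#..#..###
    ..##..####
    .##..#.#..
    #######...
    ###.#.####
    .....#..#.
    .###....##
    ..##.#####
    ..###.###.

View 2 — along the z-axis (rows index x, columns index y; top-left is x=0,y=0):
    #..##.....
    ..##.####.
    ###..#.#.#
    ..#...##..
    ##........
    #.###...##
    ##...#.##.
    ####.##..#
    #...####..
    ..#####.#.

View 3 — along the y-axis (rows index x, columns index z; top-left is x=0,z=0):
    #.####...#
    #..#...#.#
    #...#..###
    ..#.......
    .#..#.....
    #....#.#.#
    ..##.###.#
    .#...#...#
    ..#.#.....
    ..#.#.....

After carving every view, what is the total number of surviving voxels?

start: 10×10×10 = 1000 voxels
after view 1 [x-axis, 57 of 100 cells solid] → remaining = 570
after view 2 [z-axis, 49 of 100 cells solid] → remaining = 282
after view 3 [y-axis, 35 of 100 cells solid] → remaining = 107

|visual hull| = 107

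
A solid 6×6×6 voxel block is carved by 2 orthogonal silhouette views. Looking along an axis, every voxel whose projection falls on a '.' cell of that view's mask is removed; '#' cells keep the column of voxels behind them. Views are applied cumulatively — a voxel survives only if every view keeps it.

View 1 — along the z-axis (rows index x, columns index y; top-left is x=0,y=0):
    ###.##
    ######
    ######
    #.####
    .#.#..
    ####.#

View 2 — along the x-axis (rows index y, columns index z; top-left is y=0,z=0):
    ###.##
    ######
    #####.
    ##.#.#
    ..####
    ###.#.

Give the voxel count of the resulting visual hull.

start: 6×6×6 = 216 voxels
after view 1 [z-axis, 29 of 36 cells solid] → remaining = 174
after view 2 [x-axis, 28 of 36 cells solid] → remaining = 136

remaining voxels: 136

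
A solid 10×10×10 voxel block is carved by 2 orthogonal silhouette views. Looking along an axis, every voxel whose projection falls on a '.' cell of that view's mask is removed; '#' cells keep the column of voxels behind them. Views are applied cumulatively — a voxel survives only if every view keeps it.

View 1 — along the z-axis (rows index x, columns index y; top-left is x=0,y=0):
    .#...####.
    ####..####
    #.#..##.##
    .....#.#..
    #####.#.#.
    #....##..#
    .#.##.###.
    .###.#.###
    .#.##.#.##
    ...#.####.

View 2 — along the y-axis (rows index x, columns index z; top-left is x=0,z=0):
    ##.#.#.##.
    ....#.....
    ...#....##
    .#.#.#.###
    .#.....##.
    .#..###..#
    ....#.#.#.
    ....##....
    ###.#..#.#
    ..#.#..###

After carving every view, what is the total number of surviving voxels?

|visual hull| = 202

initial block: 10^3 = 1000
after view 1 [z-axis, 56 of 100 cells solid] → remaining = 560
after view 2 [y-axis, 40 of 100 cells solid] → remaining = 202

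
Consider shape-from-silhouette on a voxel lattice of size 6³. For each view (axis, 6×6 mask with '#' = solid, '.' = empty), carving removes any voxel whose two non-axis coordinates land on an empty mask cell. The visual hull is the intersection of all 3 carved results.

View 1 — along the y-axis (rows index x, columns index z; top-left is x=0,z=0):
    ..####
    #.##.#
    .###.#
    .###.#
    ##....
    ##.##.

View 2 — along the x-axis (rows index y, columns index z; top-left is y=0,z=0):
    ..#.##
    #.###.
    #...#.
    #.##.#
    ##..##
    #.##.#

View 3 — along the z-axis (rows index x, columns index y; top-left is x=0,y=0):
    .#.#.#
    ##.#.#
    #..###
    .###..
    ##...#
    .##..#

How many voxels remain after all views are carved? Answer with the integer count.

initial block: 6^3 = 216
  1. axis=1 (XZ plane), |mask|=22  ⇒  voxels=132
  2. axis=0 (YZ plane), |mask|=21  ⇒  voxels=74
  3. axis=2 (XY plane), |mask|=20  ⇒  voxels=46

voxel count = 46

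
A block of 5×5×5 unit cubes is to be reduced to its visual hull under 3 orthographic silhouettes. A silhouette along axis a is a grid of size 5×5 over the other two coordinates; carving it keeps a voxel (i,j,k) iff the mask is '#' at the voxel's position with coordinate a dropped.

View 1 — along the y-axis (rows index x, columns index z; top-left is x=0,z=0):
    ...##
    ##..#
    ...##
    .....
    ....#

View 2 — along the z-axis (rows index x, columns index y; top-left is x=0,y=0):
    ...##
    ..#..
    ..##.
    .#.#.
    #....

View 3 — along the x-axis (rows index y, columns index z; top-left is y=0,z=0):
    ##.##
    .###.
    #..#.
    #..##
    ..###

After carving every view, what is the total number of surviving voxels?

|visual hull| = 9

initial block: 5^3 = 125
[1] y-view keeps 8 columns → grid now 40
[2] z-view keeps 8 columns → grid now 12
[3] x-view keeps 15 columns → grid now 9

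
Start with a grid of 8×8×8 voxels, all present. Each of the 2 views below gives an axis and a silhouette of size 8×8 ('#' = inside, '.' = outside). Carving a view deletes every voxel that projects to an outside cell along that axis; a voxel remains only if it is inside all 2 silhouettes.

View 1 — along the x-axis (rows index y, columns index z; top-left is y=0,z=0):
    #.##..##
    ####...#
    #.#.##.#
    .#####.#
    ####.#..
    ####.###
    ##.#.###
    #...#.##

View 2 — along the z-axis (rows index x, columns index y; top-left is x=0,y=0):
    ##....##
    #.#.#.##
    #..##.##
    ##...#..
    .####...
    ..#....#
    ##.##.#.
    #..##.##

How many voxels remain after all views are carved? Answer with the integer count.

initial block: 8^3 = 512
  1. axis=0 (YZ plane), |mask|=43  ⇒  voxels=344
  2. axis=2 (XY plane), |mask|=33  ⇒  voxels=171

171 voxels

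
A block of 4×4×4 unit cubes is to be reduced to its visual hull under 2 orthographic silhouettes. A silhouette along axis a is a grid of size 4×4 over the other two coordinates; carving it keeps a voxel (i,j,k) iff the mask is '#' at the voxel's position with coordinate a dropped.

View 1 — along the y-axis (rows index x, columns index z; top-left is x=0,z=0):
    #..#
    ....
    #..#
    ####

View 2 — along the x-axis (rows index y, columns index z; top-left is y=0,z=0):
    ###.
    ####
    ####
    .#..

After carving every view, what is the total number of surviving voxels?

initial block: 4^3 = 64
  1. axis=1 (XZ plane), |mask|=8  ⇒  voxels=32
  2. axis=0 (YZ plane), |mask|=12  ⇒  voxels=22

22 voxels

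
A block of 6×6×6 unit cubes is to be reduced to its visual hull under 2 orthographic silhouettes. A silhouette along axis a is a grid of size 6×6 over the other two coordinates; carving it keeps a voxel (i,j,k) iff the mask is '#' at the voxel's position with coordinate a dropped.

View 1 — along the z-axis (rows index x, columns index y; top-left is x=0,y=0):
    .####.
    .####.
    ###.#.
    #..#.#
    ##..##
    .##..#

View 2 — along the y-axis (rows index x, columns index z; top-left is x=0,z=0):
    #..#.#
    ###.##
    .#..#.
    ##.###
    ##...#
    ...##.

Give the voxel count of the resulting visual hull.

start: 6×6×6 = 216 voxels
carve view 1 (along z, XY-mask fill 22/36): 132 voxels remain
carve view 2 (along y, XZ-mask fill 20/36): 73 voxels remain

voxel count = 73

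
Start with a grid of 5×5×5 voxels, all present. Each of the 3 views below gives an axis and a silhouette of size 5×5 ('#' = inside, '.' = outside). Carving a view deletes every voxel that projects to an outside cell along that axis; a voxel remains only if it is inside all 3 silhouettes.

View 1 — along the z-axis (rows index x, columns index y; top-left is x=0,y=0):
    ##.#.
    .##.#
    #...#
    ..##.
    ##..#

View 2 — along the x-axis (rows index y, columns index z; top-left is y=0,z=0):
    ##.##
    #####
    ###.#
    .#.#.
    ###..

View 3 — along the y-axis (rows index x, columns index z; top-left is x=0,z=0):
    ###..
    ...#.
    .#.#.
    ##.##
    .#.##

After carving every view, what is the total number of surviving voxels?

22 voxels

start: 5×5×5 = 125 voxels
carve view 1 (along z, XY-mask fill 13/25): 65 voxels remain
carve view 2 (along x, YZ-mask fill 18/25): 48 voxels remain
carve view 3 (along y, XZ-mask fill 13/25): 22 voxels remain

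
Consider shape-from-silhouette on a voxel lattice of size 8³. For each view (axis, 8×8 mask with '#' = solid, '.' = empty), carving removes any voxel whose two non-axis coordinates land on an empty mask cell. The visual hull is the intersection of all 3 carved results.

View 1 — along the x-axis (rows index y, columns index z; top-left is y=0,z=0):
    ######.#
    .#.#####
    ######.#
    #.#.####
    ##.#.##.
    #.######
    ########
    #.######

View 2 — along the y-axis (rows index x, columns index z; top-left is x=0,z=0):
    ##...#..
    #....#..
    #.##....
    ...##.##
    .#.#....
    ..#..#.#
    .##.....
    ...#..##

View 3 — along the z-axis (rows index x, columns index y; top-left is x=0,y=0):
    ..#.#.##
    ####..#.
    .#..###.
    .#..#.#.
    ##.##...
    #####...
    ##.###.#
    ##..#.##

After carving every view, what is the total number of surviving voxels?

|visual hull| = 77

initial block: 8^3 = 512
step 1: project along x, AND mask (53/64) → |grid| = 424
step 2: project along y, AND mask (22/64) → |grid| = 146
step 3: project along z, AND mask (36/64) → |grid| = 77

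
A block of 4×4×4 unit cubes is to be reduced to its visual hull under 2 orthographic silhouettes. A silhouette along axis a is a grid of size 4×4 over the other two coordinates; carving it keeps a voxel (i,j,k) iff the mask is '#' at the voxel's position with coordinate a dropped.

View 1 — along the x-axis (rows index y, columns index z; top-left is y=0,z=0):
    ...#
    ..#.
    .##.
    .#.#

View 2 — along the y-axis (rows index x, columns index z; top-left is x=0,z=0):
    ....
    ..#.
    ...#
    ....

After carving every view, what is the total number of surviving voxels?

voxel count = 4

start: 4×4×4 = 64 voxels
[1] x-view keeps 6 columns → grid now 24
[2] y-view keeps 2 columns → grid now 4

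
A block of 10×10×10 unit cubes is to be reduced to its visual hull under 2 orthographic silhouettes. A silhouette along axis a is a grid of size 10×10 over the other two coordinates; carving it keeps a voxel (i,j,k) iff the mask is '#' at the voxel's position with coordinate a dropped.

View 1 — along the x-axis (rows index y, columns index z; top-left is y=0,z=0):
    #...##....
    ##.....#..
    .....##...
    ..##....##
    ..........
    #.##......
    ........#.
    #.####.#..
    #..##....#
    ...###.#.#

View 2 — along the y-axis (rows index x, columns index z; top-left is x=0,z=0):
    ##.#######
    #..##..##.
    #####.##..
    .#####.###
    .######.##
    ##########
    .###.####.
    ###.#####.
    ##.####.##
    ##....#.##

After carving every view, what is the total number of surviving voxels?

before carving: 1000 voxels (10×10×10)
V1 x: intersect with YZ mask (31 set) -- 310 left
V2 y: intersect with XZ mask (75 set) -- 227 left

227 voxels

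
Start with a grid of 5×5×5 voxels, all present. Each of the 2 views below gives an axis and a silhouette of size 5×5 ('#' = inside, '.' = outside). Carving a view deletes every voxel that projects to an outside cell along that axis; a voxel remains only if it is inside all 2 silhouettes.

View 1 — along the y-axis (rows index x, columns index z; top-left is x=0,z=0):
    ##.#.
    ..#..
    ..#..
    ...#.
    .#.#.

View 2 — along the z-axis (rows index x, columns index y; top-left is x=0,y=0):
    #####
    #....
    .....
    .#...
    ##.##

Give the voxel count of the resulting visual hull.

full grid |V| = 125
step 1: project along y, AND mask (8/25) → |grid| = 40
step 2: project along z, AND mask (11/25) → |grid| = 25

voxel count = 25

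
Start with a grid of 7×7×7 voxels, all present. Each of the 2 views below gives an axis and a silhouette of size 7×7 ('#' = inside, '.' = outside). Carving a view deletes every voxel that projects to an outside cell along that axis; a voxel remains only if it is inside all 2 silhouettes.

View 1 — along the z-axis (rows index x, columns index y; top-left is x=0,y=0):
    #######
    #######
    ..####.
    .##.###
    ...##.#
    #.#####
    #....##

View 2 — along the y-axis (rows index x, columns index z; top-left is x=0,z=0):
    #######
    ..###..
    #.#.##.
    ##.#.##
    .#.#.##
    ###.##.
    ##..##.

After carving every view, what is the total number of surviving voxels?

full grid |V| = 343
V1 z: intersect with XY mask (35 set) -- 245 left
V2 y: intersect with XZ mask (32 set) -- 165 left

voxel count = 165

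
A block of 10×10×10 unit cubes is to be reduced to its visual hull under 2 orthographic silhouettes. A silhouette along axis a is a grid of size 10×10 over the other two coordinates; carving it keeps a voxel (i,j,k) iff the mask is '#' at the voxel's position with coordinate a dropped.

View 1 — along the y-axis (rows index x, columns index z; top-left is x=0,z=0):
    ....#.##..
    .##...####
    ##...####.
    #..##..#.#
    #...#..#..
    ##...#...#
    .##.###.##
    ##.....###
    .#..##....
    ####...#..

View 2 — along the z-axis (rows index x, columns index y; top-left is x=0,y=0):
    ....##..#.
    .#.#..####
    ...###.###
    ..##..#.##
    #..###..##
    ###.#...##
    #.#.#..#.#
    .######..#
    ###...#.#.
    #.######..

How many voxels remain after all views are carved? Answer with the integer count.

start: 10×10×10 = 1000 voxels
carve view 1 (along y, XZ-mask fill 47/100): 470 voxels remain
carve view 2 (along z, XY-mask fill 56/100): 268 voxels remain

|visual hull| = 268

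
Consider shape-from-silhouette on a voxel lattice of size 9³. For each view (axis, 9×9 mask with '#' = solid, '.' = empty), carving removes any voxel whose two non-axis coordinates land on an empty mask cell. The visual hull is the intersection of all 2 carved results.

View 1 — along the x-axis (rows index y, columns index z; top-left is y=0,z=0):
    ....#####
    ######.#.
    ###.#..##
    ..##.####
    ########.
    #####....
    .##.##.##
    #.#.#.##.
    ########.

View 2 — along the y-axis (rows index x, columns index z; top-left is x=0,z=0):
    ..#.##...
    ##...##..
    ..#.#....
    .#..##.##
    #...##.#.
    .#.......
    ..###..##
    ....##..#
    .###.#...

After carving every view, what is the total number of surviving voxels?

full grid |V| = 729
after view 1 [x-axis, 56 of 81 cells solid] → remaining = 504
after view 2 [y-axis, 31 of 81 cells solid] → remaining = 203

remaining voxels: 203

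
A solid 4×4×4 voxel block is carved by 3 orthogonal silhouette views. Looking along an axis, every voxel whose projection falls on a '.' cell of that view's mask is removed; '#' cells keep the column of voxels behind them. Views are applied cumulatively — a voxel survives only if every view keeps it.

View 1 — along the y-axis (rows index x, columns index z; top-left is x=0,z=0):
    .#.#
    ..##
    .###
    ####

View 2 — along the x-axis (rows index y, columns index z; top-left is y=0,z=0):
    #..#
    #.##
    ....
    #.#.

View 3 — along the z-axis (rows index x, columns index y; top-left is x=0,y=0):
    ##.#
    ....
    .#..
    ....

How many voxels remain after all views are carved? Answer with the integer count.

voxel count = 4

full grid |V| = 64
after view 1 [y-axis, 11 of 16 cells solid] → remaining = 44
after view 2 [x-axis, 7 of 16 cells solid] → remaining = 17
after view 3 [z-axis, 4 of 16 cells solid] → remaining = 4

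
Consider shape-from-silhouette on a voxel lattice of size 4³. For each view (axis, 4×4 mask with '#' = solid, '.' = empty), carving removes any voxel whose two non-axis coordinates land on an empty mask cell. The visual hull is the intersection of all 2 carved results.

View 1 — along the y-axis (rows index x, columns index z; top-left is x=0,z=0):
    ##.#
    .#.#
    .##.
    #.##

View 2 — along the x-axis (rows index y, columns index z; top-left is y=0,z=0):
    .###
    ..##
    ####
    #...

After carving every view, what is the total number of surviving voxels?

25 voxels

start: 4×4×4 = 64 voxels
[1] y-view keeps 10 columns → grid now 40
[2] x-view keeps 10 columns → grid now 25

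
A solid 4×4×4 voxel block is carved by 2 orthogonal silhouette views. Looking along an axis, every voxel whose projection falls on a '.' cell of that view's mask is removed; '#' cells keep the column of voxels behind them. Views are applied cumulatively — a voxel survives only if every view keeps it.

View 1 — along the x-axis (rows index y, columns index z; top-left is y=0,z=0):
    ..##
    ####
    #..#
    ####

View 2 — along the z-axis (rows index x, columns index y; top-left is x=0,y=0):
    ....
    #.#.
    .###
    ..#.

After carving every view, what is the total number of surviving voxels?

before carving: 64 voxels (4×4×4)
after view 1 [x-axis, 12 of 16 cells solid] → remaining = 48
after view 2 [z-axis, 6 of 16 cells solid] → remaining = 16

16 voxels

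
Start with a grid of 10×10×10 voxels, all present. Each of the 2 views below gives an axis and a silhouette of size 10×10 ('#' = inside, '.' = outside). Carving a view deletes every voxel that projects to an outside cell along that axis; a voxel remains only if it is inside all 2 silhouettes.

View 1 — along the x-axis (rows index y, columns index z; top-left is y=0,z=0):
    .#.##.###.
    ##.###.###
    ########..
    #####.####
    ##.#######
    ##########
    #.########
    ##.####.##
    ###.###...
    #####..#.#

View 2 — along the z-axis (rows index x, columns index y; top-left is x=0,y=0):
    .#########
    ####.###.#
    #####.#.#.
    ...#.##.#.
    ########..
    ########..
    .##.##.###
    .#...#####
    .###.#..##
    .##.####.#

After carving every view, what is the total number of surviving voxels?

|visual hull| = 573

start: 10×10×10 = 1000 voxels
V1 x: intersect with YZ mask (80 set) -- 800 left
V2 z: intersect with XY mask (70 set) -- 573 left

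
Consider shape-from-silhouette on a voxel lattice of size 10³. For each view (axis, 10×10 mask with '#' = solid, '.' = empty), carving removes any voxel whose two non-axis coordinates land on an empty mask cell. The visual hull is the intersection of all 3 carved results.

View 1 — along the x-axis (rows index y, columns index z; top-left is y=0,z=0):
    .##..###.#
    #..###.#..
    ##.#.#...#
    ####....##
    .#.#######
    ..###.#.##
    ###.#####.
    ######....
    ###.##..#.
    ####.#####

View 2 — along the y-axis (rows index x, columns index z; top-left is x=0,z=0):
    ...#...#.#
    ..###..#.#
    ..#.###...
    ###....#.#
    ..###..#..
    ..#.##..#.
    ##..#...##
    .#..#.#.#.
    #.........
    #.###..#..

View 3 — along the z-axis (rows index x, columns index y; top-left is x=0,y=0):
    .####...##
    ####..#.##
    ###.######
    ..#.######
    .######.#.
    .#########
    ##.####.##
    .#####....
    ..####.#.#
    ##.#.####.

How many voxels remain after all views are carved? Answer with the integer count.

before carving: 1000 voxels (10×10×10)
[1] x-view keeps 65 columns → grid now 650
[2] y-view keeps 40 columns → grid now 257
[3] z-view keeps 71 columns → grid now 187

187 voxels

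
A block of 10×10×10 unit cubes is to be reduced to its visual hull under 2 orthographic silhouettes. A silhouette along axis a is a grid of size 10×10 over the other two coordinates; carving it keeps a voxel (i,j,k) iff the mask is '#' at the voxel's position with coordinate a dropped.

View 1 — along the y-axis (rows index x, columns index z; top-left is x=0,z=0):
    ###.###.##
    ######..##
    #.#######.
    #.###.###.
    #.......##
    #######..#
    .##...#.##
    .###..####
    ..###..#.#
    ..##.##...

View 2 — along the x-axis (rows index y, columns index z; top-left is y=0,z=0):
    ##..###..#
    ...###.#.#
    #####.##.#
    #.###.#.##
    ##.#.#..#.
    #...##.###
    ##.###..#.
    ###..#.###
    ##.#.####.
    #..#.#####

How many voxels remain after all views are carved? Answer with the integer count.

voxel count = 393

full grid |V| = 1000
after view 1 [y-axis, 63 of 100 cells solid] → remaining = 630
after view 2 [x-axis, 64 of 100 cells solid] → remaining = 393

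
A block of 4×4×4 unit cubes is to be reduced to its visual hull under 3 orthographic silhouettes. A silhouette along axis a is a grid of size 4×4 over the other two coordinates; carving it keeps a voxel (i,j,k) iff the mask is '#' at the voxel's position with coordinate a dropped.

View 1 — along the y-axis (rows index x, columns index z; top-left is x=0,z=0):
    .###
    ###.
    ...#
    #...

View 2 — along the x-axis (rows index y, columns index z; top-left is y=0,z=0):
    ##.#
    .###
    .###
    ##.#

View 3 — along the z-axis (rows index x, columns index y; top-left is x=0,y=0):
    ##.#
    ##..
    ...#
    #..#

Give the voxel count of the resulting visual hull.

start: 4×4×4 = 64 voxels
[1] y-view keeps 8 columns → grid now 32
[2] x-view keeps 12 columns → grid now 24
[3] z-view keeps 8 columns → grid now 14

remaining voxels: 14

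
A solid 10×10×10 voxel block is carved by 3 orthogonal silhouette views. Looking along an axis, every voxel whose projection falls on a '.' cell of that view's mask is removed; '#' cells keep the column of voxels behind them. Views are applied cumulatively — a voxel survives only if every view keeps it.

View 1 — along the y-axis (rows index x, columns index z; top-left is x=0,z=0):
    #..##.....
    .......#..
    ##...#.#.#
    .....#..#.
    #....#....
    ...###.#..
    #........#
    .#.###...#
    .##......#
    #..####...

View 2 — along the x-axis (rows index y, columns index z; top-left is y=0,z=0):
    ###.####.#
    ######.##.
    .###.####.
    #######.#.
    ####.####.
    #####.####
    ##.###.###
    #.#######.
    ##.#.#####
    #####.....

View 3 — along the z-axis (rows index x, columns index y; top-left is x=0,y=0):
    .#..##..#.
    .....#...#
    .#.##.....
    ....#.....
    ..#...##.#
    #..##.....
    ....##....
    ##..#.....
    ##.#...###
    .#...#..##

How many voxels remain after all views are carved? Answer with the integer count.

start: 10×10×10 = 1000 voxels
V1 y: intersect with XZ mask (32 set) -- 320 left
V2 x: intersect with YZ mask (77 set) -- 247 left
V3 z: intersect with XY mask (32 set) -- 80 left

80 voxels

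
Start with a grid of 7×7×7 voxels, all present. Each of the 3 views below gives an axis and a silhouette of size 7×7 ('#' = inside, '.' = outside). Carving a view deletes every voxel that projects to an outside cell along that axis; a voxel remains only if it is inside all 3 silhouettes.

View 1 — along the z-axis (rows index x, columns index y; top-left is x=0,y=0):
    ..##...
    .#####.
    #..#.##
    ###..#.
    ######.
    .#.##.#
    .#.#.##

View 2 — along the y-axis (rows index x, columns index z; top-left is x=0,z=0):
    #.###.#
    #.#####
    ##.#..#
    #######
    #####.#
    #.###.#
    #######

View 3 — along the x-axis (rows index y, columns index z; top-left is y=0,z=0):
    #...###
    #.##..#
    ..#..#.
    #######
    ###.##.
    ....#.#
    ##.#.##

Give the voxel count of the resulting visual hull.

full grid |V| = 343
  1. axis=2 (XY plane), |mask|=29  ⇒  voxels=203
  2. axis=1 (XZ plane), |mask|=40  ⇒  voxels=168
  3. axis=0 (YZ plane), |mask|=29  ⇒  voxels=100

remaining voxels: 100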